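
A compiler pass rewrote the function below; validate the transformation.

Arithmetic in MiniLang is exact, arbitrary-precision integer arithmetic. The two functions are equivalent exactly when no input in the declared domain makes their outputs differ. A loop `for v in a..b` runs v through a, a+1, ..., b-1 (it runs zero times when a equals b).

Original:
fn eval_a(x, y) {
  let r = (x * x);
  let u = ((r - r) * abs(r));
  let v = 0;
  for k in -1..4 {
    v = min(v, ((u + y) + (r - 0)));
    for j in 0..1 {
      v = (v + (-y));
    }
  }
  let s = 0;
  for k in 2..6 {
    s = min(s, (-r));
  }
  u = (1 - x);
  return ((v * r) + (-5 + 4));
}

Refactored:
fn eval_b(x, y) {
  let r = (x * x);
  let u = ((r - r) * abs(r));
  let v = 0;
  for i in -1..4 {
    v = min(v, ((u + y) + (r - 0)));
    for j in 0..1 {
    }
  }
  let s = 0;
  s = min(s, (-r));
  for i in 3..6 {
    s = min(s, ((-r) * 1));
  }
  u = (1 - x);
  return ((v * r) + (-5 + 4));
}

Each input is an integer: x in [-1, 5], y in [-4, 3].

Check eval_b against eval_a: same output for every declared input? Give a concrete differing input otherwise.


Run the pair on x=-1, y=-4.
eval_a: r=1, then u=0, then v=0, then (k=-1), then v=-3, then (j=0), then v=1, then (k=0), then v=-3, then (j=0), then v=1, then (k=1), then v=-3, then (j=0), then v=1, then (k=2), then v=-3, then (j=0), then v=1, then (k=3), then v=-3, then (j=0), then v=1, then s=0, then (k=2), then s=-1, then (k=3), then s=-1, then (k=4), then s=-1, then (k=5), then s=-1, then u=2, then returns 0
eval_b: r=1, then u=0, then v=0, then (i=-1), then v=-3, then (j=0), then (i=0), then v=-3, then (j=0), then (i=1), then v=-3, then (j=0), then (i=2), then v=-3, then (j=0), then (i=3), then v=-3, then (j=0), then s=0, then s=-1, then (i=3), then s=-1, then (i=4), then s=-1, then (i=5), then s=-1, then u=2, then returns -4
0 against -4: the behavior changed.
verdict: not equivalent; witness: x=-1, y=-4


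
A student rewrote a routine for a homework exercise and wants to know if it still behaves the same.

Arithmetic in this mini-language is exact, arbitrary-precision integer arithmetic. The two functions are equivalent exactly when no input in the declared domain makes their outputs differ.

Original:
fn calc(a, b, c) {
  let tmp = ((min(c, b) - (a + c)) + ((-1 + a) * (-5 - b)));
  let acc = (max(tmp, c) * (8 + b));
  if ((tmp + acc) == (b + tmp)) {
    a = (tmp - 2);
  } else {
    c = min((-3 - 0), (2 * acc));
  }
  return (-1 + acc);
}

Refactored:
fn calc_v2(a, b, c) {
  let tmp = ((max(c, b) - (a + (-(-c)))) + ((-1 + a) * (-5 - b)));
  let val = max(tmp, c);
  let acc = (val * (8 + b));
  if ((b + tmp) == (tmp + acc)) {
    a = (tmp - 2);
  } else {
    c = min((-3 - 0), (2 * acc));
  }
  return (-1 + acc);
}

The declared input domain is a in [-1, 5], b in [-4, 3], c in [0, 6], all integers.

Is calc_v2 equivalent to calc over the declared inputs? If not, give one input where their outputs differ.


Try a=-1, b=-4, c=0.
calc: tmp becomes -1; next acc becomes 0; next ((tmp + acc) == (b + tmp)) evaluates to false; next c becomes -3; next final value -1
calc_v2: tmp becomes 3; next val becomes 3; next acc becomes 12; next ((b + tmp) == (tmp + acc)) evaluates to false; next c becomes -3; next final value 11
-1 against 11: the behavior changed.
verdict: not equivalent; witness: a=-1, b=-4, c=0


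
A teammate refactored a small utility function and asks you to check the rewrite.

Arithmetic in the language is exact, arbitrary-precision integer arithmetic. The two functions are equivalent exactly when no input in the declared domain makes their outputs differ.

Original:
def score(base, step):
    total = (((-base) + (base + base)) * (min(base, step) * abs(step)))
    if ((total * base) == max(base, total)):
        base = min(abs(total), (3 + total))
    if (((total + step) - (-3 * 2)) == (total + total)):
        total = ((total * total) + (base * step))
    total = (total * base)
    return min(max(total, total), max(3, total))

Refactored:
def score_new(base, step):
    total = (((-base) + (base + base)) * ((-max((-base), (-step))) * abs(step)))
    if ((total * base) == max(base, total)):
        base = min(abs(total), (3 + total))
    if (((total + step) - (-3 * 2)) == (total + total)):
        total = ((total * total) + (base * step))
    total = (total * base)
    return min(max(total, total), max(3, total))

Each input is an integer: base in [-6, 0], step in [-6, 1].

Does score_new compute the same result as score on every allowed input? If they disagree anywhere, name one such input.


Side by side, the visible changes include: min/max/abs usage differs.
Spot check at base=-5, step=-5 — score: total = 125; ((total * base) == max(base, total)) -> false; (((total + step) - (-3 * 2)) == (total + total)) -> false; total = -625; return -625. score_new: total = 125; ((total * base) == max(base, total)) -> false; (((total + step) - (-3 * 2)) == (total + total)) -> false; total = -625; return -625. Both give -625.
Every one of the 56 inputs gives matching results.
verdict: equivalent


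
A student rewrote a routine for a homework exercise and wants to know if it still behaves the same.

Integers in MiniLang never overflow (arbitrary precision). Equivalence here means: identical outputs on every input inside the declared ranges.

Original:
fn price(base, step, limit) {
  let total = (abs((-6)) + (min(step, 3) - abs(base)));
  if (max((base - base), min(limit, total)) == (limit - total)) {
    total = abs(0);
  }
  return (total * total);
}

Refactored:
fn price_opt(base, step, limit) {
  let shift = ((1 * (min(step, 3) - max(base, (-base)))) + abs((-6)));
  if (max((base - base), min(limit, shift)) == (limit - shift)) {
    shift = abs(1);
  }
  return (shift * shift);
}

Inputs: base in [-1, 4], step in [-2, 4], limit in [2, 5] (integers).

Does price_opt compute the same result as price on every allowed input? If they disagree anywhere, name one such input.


The rewrite breaks on base=2, step=-2, limit=4, where the results are 0 and 1.
price: total := 2 | (max((base - base), min(limit, total)) == (limit - total)): true | total := 0 | result 0
price_opt: shift := 2 | (max((base - base), min(limit, shift)) == (limit - shift)): true | shift := 1 | result 1
verdict: not equivalent; witness: base=2, step=-2, limit=4


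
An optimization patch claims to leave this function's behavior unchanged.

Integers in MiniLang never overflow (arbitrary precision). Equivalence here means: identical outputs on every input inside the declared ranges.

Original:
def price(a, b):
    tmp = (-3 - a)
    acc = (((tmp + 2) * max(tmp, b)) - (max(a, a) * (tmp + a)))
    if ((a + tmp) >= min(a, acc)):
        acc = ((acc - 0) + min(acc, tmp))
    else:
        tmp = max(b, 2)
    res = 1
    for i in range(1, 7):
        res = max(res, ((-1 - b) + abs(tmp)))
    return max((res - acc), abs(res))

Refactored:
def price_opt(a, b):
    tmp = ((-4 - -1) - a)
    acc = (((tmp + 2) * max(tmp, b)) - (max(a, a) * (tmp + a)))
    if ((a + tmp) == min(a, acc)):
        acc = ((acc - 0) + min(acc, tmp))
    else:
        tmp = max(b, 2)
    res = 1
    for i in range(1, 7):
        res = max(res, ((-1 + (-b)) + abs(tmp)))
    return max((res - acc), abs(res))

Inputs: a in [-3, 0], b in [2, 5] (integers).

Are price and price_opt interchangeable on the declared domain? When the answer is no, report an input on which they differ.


Consider the input a=-3, b=2.
price: tmp becomes 0; next acc becomes -5; next ((a + tmp) >= min(a, acc)) evaluates to true; next acc becomes -10; next res becomes 1; next at i=1:; next res becomes 1; next at i=2:; next res becomes 1; next at i=3:; next res becomes 1; next at i=4:; next res becomes 1; next at i=5:; next res becomes 1; next at i=6:; next res becomes 1; next final value 11
price_opt: tmp becomes 0; next acc becomes -5; next ((a + tmp) == min(a, acc)) evaluates to false; next tmp becomes 2; next res becomes 1; next at i=1:; next res becomes 1; next at i=2:; next res becomes 1; next at i=3:; next res becomes 1; next at i=4:; next res becomes 1; next at i=5:; next res becomes 1; next at i=6:; next res becomes 1; next final value 6
11 against 6: the behavior changed.
verdict: not equivalent; witness: a=-3, b=2


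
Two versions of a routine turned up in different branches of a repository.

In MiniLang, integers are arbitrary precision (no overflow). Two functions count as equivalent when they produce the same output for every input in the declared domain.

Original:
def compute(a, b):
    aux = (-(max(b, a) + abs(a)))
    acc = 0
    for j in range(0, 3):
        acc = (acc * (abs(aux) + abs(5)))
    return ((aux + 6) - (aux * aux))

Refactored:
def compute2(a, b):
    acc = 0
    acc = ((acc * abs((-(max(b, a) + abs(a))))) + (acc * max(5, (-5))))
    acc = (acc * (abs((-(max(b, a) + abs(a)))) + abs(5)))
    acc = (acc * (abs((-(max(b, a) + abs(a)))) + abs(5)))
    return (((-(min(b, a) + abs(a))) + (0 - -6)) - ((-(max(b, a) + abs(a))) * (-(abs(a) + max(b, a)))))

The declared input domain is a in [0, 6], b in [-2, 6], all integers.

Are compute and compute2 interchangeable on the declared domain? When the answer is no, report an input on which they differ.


Take a=0, b=-2.
compute: aux becomes 0; next acc becomes 0; next at j=0:; next acc becomes 0; next at j=1:; next acc becomes 0; next at j=2:; next acc becomes 0; next final value 6
compute2: acc becomes 0; next acc becomes 0; next acc becomes 0; next acc becomes 0; next final value 8
6 vs 8 — the two versions disagree here.
verdict: not equivalent; witness: a=0, b=-2


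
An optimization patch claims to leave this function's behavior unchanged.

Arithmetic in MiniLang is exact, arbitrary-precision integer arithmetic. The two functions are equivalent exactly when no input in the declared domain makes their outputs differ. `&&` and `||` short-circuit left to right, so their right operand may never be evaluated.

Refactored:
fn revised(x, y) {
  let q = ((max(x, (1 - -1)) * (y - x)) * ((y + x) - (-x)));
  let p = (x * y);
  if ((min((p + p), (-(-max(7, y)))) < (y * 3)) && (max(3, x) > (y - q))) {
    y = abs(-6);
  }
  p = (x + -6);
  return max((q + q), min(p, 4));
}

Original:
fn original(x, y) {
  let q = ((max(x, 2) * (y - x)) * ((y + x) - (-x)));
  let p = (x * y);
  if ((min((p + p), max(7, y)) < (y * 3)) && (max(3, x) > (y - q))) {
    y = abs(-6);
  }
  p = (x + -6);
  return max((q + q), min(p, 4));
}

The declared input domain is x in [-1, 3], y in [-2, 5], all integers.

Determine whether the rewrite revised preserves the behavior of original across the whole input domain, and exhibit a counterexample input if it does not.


Side by side, the visible changes include: arithmetic usage differs; constant usage differs.
One worked example (x=0, y=2) — original: q becomes 8; next p becomes 0; next ((min((p + p), max(7, y)) < (y * 3)) && (max(3, x) > (y - q))) evaluates to true; next y becomes 6; next p becomes -6; next final value 16; revised: q becomes 8; next p becomes 0; next ((min((p + p), (-(-max(7, y)))) < (y * 3)) && (max(3, x) > (y - q))) evaluates to true; next y becomes 6; next p becomes -6; next final value 16; agreement on 16.
Across all 40 domain points the two functions coincide.
verdict: equivalent


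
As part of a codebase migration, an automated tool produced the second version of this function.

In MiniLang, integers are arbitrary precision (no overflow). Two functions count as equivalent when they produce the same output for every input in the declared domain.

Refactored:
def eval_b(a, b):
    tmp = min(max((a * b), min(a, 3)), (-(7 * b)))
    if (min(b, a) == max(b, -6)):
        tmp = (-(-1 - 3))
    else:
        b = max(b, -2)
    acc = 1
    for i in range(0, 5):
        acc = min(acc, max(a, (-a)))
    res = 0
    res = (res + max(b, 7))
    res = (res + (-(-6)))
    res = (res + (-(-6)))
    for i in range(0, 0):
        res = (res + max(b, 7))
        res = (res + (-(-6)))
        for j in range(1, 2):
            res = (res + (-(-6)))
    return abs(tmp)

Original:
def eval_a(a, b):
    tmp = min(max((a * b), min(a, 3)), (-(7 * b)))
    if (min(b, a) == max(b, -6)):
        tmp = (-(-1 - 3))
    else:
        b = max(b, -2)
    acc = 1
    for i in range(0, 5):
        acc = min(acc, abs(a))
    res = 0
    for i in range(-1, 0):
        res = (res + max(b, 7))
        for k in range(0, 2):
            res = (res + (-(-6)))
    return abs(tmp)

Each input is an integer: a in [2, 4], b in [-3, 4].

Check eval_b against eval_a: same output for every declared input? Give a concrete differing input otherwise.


Differences: arithmetic usage differs, plus constant usage differs, plus local variable names differ, plus statement counts differ, plus min/max/abs usage differs, plus loop structure differs — yet all 24 inputs agree.
verdict: equivalent


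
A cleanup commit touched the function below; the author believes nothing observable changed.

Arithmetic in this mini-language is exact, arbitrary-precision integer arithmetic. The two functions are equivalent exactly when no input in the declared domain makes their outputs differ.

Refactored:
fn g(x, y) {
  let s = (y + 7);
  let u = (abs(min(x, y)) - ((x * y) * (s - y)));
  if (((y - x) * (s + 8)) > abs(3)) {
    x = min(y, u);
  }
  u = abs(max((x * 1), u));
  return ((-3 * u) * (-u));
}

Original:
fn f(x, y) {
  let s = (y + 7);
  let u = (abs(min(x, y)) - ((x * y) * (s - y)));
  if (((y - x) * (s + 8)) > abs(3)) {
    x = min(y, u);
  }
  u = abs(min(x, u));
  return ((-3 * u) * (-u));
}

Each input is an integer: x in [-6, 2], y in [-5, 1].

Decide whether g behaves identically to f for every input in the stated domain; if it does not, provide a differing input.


At x=-6, y=0: f gives 0, g gives 108.
verdict: not equivalent; witness: x=-6, y=0


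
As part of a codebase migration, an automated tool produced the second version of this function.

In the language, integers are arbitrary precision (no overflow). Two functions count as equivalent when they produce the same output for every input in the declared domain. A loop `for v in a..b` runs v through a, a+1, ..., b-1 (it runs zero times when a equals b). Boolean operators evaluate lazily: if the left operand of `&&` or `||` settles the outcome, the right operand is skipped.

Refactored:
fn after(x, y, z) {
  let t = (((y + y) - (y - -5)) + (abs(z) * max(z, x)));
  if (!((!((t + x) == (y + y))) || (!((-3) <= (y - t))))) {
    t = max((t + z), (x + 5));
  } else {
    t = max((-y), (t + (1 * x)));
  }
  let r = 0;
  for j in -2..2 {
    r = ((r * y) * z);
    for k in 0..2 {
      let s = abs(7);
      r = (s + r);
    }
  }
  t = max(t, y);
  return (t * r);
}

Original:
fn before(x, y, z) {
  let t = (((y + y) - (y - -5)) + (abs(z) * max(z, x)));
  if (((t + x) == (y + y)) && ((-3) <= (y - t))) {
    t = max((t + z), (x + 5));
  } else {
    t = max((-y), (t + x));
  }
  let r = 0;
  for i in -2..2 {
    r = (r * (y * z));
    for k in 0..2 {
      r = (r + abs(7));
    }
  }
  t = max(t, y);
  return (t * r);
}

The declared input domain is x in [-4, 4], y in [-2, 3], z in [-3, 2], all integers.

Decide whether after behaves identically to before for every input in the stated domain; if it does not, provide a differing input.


Side by side, the visible changes include: local variable names differ; and constant usage differs; and boolean connective usage differs; and arithmetic usage differs; and statement counts differ.
Spot check at x=3, y=1, z=-2 — before: t := 2 | (((t + x) == (y + y)) && ((-3) <= (y - t))): false | t := 5 | r := 0 | iter i=-2: | r := 0 | iter k=0: | r := 7 | iter k=1: | r := 14 | iter i=-1: | r := -28 | iter k=0: | r := -21 | iter k=1: | r := -14 | iter i=0: | r := 28 | iter k=0: | r := 35 | iter k=1: | r := 42 | iter i=1: | r := -84 | iter k=0: | r := -77 | iter k=1: | r := -70 | t := 5 | result -350. after: t := 2 | (!((!((t + x) == (y + y))) || (!((-3) <= (y - t))))): false | t := 5 | r := 0 | iter j=-2: | r := 0 | iter k=0: | s := 7 | r := 7 | iter k=1: | s := 7 | r := 14 | iter j=-1: | r := -28 | iter k=0: | s := 7 | r := -21 | iter k=1: | s := 7 | r := -14 | iter j=0: | r := 28 | iter k=0: | s := 7 | r := 35 | iter k=1: | s := 7 | r := 42 | iter j=1: | r := -84 | iter k=0: | s := 7 | r := -77 | iter k=1: | s := 7 | r := -70 | t := 5 | result -350. Both give -350.
Checked all 324 inputs in the declared domain: the outputs agree on every one.
verdict: equivalent


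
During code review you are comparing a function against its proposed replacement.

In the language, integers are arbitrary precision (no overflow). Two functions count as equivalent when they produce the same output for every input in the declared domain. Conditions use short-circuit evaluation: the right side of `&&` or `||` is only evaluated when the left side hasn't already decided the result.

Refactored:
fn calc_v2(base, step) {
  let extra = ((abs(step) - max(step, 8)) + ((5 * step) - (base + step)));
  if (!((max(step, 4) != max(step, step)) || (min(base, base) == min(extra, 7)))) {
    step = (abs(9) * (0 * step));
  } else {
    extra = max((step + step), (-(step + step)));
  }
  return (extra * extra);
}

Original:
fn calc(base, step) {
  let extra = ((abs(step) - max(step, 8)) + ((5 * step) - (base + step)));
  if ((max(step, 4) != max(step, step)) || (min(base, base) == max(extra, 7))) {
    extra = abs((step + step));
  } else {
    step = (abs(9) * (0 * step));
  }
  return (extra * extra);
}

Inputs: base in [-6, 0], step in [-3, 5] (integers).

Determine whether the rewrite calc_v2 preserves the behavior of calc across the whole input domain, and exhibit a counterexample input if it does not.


The suspicious edit (`max(extra, 7)` became `min(extra, 7)`) never changes the result for any input inside the declared domain.
Tracing base=-3, step=1: calc: extra = 0; ((max(step, 4) != max(step, step)) || (min(base, base) == max(extra, 7))) -> true; extra = 2; return 4 | calc_v2: extra = 0; (!((max(step, 4) != max(step, step)) || (min(base, base) == min(extra, 7)))) -> false; extra = 2; return 4 — matching result 4.
Checked all 63 inputs in the declared domain: the outputs agree on every one.
verdict: equivalent


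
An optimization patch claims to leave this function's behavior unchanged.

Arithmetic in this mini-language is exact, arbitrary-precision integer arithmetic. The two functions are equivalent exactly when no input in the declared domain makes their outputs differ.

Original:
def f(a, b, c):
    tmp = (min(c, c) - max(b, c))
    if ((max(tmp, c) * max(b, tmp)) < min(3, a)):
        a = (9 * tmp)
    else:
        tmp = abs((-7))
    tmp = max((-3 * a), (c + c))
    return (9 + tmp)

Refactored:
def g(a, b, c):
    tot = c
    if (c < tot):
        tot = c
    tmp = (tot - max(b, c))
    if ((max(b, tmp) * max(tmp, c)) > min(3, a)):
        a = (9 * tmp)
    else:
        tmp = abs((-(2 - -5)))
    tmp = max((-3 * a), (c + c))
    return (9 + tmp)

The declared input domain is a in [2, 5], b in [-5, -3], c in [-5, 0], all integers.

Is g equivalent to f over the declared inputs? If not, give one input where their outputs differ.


Try a=2, b=-5, c=-5.
f: tmp becomes 0; next ((max(tmp, c) * max(b, tmp)) < min(3, a)) evaluates to true; next a becomes 0; next tmp becomes 0; next final value 9
g: tot becomes -5; next (c < tot) evaluates to false; next tmp becomes 0; next ((max(b, tmp) * max(tmp, c)) > min(3, a)) evaluates to false; next tmp becomes 7; next tmp becomes -6; next final value 3
9 vs 3 — the two versions disagree here.
verdict: not equivalent; witness: a=2, b=-5, c=-5


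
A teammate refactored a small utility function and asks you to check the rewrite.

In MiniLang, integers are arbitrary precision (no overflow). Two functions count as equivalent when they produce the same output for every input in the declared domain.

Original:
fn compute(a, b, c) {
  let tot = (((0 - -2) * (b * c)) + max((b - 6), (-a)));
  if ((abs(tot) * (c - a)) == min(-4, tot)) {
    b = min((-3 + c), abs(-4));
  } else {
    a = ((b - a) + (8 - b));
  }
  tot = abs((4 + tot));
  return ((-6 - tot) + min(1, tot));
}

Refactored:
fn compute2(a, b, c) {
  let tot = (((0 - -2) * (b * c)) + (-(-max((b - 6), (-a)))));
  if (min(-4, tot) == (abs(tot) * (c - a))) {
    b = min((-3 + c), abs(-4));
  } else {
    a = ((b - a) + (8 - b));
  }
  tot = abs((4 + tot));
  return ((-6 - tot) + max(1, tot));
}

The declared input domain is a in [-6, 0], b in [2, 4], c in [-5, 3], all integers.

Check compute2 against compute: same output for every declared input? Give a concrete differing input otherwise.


There is a counterexample at a=-6, b=2, c=-5: -15 on one side, -6 on the other.
compute: tot = -14; ((abs(tot) * (c - a)) == min(-4, tot)) -> false; a = 14; tot = 10; return -15
compute2: tot = -14; (min(-4, tot) == (abs(tot) * (c - a))) -> false; a = 14; tot = 10; return -6
verdict: not equivalent; witness: a=-6, b=2, c=-5


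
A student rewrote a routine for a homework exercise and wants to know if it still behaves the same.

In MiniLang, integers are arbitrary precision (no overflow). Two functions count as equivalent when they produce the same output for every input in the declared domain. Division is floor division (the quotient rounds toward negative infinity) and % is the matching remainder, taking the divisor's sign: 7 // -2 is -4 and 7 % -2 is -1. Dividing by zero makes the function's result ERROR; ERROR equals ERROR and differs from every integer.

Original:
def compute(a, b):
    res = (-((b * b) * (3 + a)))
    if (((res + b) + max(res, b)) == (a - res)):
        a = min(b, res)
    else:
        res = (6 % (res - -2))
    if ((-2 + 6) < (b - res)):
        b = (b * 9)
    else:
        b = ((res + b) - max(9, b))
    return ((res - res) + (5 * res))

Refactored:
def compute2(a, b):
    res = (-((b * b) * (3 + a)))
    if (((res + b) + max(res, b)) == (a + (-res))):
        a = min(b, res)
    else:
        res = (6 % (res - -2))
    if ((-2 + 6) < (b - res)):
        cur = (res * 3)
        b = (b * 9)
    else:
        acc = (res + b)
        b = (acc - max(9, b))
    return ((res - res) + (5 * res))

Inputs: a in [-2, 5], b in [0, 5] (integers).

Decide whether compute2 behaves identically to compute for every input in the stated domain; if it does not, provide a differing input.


Side by side, the visible changes include: constant usage differs, plus statement counts differ, plus local variable names differ, plus arithmetic usage differs.
As a probe, take a=4, b=3: compute runs res becomes -63; next (((res + b) + max(res, b)) == (a - res)) evaluates to false; next res becomes -55; next ((-2 + 6) < (b - res)) evaluates to true; next b becomes 27; next final value -275; compute2 runs res becomes -63; next (((res + b) + max(res, b)) == (a + (-res))) evaluates to false; next res becomes -55; next ((-2 + 6) < (b - res)) evaluates to true; next cur becomes -165; next b becomes 27; next final value -275; both end at -275.
Across all 48 domain points the two functions coincide.
verdict: equivalent


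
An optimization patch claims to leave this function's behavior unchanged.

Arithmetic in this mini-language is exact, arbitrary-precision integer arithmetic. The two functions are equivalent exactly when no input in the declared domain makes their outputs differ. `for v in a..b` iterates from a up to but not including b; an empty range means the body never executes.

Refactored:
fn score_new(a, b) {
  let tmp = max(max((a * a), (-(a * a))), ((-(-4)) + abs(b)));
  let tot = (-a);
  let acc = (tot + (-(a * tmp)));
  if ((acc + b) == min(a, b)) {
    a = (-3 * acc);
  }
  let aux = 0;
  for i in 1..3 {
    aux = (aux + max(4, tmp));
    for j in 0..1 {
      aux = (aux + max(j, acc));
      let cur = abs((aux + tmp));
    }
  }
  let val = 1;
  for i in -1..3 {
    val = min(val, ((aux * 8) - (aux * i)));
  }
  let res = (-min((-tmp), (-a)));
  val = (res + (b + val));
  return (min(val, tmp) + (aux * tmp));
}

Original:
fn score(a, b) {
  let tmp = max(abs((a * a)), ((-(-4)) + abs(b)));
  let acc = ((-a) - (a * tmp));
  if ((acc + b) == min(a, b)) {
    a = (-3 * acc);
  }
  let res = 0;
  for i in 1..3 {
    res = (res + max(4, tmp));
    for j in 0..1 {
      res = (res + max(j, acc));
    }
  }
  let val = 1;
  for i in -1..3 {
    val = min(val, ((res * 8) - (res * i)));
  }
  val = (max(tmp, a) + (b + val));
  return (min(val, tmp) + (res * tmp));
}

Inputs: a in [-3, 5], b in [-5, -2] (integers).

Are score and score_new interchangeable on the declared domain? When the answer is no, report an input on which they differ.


Behavior is preserved: although statement counts differ, min/max/abs usage differs, local variable names differ, arithmetic usage differs, the outputs never diverge.
As a probe, take a=1, b=-3: score runs tmp becomes 7; next acc becomes -8; next ((acc + b) == min(a, b)) evaluates to false; next res becomes 0; next at i=1:; next res becomes 7; next at j=0:; next res becomes 7; next at i=2:; next res becomes 14; next at j=0:; next res becomes 14; next val becomes 1; next at i=-1:; next val becomes 1; next at i=0:; next val becomes 1; next at i=1:; next val becomes 1; next at i=2:; next val becomes 1; next val becomes 5; next final value 103; score_new runs tmp becomes 7; next tot becomes -1; next acc becomes -8; next ((acc + b) == min(a, b)) evaluates to false; next aux becomes 0; next at i=1:; next aux becomes 7; next at j=0:; next aux becomes 7; next cur becomes 14; next at i=2:; next aux becomes 14; next at j=0:; next aux becomes 14; next cur becomes 21; next val becomes 1; next at i=-1:; next val becomes 1; next at i=0:; next val becomes 1; next at i=1:; next val becomes 1; next at i=2:; next val becomes 1; next res becomes 7; next val becomes 5; next final value 103; both end at 103.
An exhaustive pass over the 36 declared inputs shows identical outputs.
verdict: equivalent


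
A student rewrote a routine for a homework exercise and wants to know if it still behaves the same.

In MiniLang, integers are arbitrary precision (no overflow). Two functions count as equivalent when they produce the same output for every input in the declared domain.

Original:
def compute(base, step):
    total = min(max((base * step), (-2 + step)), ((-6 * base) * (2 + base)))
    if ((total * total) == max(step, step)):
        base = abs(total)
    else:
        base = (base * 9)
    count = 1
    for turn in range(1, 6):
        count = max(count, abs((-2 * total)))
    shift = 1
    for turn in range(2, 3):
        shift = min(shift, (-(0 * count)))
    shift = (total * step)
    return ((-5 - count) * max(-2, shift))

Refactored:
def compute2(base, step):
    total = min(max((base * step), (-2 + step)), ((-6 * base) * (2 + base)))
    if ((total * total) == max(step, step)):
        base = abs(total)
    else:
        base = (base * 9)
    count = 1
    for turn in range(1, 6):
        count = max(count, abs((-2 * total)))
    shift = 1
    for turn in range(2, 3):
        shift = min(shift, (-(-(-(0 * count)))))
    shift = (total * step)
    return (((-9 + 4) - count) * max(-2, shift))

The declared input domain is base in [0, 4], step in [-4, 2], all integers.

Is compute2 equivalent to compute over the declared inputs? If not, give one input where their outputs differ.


Although constant usage differs, arithmetic usage differs, 35/35 inputs agree.
verdict: equivalent


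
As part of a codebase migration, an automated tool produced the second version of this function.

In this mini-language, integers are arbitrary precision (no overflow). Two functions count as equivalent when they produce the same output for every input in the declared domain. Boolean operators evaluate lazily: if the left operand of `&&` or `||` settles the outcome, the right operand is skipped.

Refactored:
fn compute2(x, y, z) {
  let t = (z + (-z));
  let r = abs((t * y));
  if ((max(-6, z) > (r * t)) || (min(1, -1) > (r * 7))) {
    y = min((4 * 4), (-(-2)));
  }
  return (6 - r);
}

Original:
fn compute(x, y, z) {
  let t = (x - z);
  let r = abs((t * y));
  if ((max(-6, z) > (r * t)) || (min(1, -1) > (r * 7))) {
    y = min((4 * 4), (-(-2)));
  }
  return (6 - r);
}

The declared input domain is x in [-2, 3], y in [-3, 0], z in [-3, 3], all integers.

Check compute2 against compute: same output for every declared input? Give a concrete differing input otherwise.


Take x=-2, y=-3, z=-3.
compute: t becomes 1; next r becomes 3; next ((max(-6, z) > (r * t)) || (min(1, -1) > (r * 7))) evaluates to false; next final value 3
compute2: t becomes 0; next r becomes 0; next ((max(-6, z) > (r * t)) || (min(1, -1) > (r * 7))) evaluates to false; next final value 6
3 against 6: the behavior changed.
verdict: not equivalent; witness: x=-2, y=-3, z=-3


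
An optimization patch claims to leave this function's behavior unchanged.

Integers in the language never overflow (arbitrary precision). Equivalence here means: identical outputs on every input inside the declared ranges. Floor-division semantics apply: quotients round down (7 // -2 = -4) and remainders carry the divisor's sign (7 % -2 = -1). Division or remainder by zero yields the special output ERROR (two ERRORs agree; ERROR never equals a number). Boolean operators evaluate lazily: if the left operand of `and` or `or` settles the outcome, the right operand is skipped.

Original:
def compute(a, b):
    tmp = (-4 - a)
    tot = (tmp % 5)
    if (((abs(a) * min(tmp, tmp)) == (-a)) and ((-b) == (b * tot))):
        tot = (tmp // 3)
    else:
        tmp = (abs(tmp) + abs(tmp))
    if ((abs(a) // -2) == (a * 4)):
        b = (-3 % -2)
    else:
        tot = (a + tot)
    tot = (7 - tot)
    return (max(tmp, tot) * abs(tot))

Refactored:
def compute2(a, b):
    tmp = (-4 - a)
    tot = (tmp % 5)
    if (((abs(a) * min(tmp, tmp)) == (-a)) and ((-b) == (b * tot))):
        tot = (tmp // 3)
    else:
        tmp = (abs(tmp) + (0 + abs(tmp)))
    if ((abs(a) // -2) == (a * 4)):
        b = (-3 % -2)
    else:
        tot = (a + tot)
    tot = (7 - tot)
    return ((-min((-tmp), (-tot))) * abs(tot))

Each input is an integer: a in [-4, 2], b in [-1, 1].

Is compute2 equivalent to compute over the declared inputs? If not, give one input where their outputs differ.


Side by side, the visible changes include: constant usage differs, plus min/max/abs usage differs, plus arithmetic usage differs.
Spot check at a=2, b=1 — compute: tmp=-6, then tot=4, then (((abs(a) * min(tmp, tmp)) == (-a)) and ((-b) == (b * tot))) is false, then tmp=12, then ((abs(a) // -2) == (a * 4)) is false, then tot=6, then tot=1, then returns 12. compute2: tmp=-6, then tot=4, then (((abs(a) * min(tmp, tmp)) == (-a)) and ((-b) == (b * tot))) is false, then tmp=12, then ((abs(a) // -2) == (a * 4)) is false, then tot=6, then tot=1, then returns 12. Both give 12.
An exhaustive pass over the 21 declared inputs shows identical outputs.
verdict: equivalent


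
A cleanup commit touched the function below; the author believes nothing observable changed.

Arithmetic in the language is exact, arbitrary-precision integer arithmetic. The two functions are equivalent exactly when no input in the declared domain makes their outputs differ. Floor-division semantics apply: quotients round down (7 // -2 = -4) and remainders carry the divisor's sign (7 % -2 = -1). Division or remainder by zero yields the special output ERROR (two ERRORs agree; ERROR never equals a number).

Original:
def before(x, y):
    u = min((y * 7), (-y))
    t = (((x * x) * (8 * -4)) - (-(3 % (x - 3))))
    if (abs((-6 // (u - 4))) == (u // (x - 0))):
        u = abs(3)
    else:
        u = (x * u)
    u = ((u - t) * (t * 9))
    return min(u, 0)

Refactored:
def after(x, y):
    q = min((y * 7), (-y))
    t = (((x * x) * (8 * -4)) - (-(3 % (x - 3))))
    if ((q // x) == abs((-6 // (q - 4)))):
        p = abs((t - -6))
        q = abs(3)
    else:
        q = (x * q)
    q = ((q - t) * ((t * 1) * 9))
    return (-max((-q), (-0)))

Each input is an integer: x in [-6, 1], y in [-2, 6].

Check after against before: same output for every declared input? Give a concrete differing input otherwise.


Comparing the listings, the differences include: constant usage differs; arithmetic usage differs; min/max/abs usage differs; local variable names differ; statement counts differ.
As a probe, take x=1, y=2: before runs u becomes -2; next t becomes -33; next (abs((-6 // (u - 4))) == (u // (x - 0))) evaluates to false; next u becomes -2; next u becomes -9207; next final value -9207; after runs q becomes -2; next t becomes -33; next ((q // x) == abs((-6 // (q - 4)))) evaluates to false; next q becomes -2; next q becomes -9207; next final value -9207; both end at -9207.
Across all 72 domain points the two functions coincide.
verdict: equivalent


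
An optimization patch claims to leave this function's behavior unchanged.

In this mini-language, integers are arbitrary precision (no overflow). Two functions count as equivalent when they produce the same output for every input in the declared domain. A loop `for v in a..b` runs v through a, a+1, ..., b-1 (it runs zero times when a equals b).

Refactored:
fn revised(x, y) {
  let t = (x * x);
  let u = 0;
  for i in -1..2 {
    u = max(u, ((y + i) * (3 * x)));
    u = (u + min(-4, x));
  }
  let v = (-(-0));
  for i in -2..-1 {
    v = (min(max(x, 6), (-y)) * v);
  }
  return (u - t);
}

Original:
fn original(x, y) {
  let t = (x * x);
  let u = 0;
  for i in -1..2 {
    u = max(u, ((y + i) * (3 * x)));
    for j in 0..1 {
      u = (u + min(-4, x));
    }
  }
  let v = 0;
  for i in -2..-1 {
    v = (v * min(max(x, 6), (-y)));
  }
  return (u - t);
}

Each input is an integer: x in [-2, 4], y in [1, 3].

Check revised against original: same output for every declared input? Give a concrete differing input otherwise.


Equivalent — the differences include local variable names differ, and loop structure differs, and statement counts differ, yet no declared input distinguishes the two.
Tracing x=3, y=3: original: t=9, then u=0, then (i=-1), then u=18, then (j=0), then u=14, then (i=0), then u=27, then (j=0), then u=23, then (i=1), then u=36, then (j=0), then u=32, then v=0, then (i=-2), then v=0, then returns 23 | revised: t=9, then u=0, then (i=-1), then u=18, then u=14, then (i=0), then u=27, then u=23, then (i=1), then u=36, then u=32, then v=0, then (i=-2), then v=0, then returns 23 — matching result 23.
Every one of the 21 inputs gives matching results.
verdict: equivalent


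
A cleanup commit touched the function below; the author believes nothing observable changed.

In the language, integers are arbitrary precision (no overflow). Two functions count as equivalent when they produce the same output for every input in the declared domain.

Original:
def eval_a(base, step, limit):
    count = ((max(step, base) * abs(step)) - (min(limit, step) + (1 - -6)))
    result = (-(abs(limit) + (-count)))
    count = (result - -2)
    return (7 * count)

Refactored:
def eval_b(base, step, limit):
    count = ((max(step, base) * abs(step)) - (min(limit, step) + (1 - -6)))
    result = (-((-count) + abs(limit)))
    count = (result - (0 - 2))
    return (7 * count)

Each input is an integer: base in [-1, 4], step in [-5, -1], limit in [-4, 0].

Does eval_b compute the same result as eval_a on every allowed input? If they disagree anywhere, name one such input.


The two versions differ — the changes include constant usage differs, and arithmetic usage differs.
Spot check at base=1, step=-1, limit=0 — eval_a: count := -5 | result := -5 | count := -3 | result -21. eval_b: count := -5 | result := -5 | count := -3 | result -21. Both give -21.
Across all 150 domain points the two functions coincide.
verdict: equivalent


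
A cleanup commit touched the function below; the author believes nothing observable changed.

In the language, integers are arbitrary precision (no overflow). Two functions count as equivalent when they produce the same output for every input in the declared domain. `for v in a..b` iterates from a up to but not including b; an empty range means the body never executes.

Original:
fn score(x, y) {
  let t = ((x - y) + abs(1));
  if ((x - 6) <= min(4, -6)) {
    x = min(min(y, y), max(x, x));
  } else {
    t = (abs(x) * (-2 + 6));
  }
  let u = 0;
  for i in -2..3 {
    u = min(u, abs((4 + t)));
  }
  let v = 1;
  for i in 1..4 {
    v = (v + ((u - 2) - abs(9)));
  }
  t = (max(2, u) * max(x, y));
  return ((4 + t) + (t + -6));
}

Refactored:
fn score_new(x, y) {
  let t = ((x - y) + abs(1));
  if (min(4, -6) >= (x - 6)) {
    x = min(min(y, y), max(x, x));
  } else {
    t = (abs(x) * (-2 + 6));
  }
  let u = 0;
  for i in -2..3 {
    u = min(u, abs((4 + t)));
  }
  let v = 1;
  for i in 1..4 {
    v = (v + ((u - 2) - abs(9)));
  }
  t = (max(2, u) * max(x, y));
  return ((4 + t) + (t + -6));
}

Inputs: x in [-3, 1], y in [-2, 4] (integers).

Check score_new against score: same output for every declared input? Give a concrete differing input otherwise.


This is a faithful refactor — comparison usage differs, but the computed results match everywhere.
Spot check at x=-3, y=0 — score: t := -2 | ((x - 6) <= min(4, -6)): true | x := -3 | u := 0 | iter i=-2: | u := 0 | iter i=-1: | u := 0 | iter i=0: | u := 0 | iter i=1: | u := 0 | iter i=2: | u := 0 | v := 1 | iter i=1: | v := -10 | iter i=2: | v := -21 | iter i=3: | v := -32 | t := 0 | result -2. score_new: t := -2 | (min(4, -6) >= (x - 6)): true | x := -3 | u := 0 | iter i=-2: | u := 0 | iter i=-1: | u := 0 | iter i=0: | u := 0 | iter i=1: | u := 0 | iter i=2: | u := 0 | v := 1 | iter i=1: | v := -10 | iter i=2: | v := -21 | iter i=3: | v := -32 | t := 0 | result -2. Both give -2.
An exhaustive pass over the 35 declared inputs shows identical outputs.
verdict: equivalent


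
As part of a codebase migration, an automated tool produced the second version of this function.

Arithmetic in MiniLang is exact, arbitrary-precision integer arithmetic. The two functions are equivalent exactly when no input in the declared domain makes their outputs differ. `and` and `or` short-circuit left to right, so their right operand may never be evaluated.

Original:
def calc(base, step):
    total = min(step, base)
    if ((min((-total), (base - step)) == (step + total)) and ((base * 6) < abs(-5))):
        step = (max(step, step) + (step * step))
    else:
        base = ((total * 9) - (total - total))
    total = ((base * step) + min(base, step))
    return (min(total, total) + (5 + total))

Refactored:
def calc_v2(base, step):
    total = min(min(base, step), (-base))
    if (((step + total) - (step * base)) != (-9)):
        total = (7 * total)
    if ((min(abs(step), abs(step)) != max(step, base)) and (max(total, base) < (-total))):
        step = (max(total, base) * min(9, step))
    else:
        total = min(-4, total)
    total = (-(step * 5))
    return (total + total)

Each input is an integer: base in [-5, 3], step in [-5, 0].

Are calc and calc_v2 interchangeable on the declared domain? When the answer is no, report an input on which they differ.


There is a counterexample at base=-5, step=-5: 365 on one side, -250 on the other.
calc: total=-5, then ((min((-total), (base - step)) == (step + total)) and ((base * 6) < abs(-5))) is false, then base=-45, then total=180, then returns 365
calc_v2: total=-5, then (((step + total) - (step * base)) != (-9)) is true, then total=-35, then ((min(abs(step), abs(step)) != max(step, base)) and (max(total, base) < (-total))) is true, then step=25, then total=-125, then returns -250
verdict: not equivalent; witness: base=-5, step=-5


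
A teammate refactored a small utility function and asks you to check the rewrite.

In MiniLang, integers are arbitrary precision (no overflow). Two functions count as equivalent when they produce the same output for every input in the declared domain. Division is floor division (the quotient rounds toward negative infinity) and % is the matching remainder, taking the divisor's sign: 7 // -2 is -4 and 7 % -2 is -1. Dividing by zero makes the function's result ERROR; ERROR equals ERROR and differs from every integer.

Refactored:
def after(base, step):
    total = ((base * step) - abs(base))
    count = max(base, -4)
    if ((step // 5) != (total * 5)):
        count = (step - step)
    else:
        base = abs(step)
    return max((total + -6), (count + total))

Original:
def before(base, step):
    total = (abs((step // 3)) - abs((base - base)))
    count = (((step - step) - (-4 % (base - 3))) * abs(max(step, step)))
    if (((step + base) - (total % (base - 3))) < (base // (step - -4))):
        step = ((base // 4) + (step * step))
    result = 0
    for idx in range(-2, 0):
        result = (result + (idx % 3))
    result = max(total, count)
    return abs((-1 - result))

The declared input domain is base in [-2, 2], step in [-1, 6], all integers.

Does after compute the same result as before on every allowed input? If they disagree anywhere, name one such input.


Run the pair on base=-2, step=-1.
before: total := 1 | count := 4 | (((step + base) - (total % (base - 3))) < (base // (step - -4))): false | result := 0 | iter idx=-2: | result := 1 | iter idx=-1: | result := 3 | result := 4 | result 5
after: total := 0 | count := -2 | ((step // 5) != (total * 5)): true | count := 0 | result 0
5 vs 0 — the two versions disagree here.
verdict: not equivalent; witness: base=-2, step=-1
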